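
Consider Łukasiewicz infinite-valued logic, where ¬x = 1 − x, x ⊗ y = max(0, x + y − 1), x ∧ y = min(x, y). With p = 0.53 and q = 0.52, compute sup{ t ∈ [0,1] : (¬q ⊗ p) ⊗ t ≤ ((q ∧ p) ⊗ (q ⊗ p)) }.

¬q = 1 − 0.52 = 0.48
¬q ⊗ p = max(0, 0.48 + 0.53 − 1) = max(0, 0.01) = 0.01
So the left factor is ¬q ⊗ p = 0.01.
q ∧ p = min(0.52, 0.53) = 0.52
q ⊗ p = max(0, 0.52 + 0.53 − 1) = max(0, 0.05) = 0.05
(q ∧ p) ⊗ (q ⊗ p) = max(0, 0.52 + 0.05 − 1) = max(0, -0.43) = 0.00
So the right-hand bound is (q ∧ p) ⊗ (q ⊗ p) = 0.00.
The residuum of the Łukasiewicz t-norm gives the supremum: min(1, 1 − 0.01 + 0.00).
1 − 0.01 + 0.00 = 0.99, so t = min(1, 0.99) = 0.99.
Check: 0.01 ⊗ 0.99 = max(0, 0.00) = 0.00 ≤ 0.00.

0.99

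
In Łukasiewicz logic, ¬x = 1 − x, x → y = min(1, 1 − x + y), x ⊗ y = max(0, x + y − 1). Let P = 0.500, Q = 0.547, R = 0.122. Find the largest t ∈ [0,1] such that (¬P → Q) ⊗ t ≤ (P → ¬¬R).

0.622

¬P = 1 − 0.500 = 0.500
¬P → Q = min(1, 1 − 0.500 + 0.547) = min(1, 1.047) = 1.000
So the left factor is ¬P → Q = 1.000.
¬R = 1 − 0.122 = 0.878
¬¬R = 1 − 0.878 = 0.122
P → ¬¬R = min(1, 1 − 0.500 + 0.122) = min(1, 0.622) = 0.622
So the right-hand bound is P → ¬¬R = 0.622.
The residuum of the Łukasiewicz t-norm gives the supremum: min(1, 1 − 1.000 + 0.622).
1 − 1.000 + 0.622 = 0.622, so t = min(1, 0.622) = 0.622.
Check: 1.000 ⊗ 0.622 = max(0, 0.622) = 0.622 ≤ 0.622.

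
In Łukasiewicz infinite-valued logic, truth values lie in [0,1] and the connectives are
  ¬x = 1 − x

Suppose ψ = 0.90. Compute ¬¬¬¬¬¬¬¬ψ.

¬ψ = 1 − 0.90 = 0.10
¬¬ψ = 1 − 0.10 = 0.90
¬¬¬ψ = 1 − 0.90 = 0.10
¬¬¬¬ψ = 1 − 0.10 = 0.90
¬¬¬¬¬ψ = 1 − 0.90 = 0.10
¬¬¬¬¬¬ψ = 1 − 0.10 = 0.90
¬¬¬¬¬¬¬ψ = 1 − 0.90 = 0.10
¬¬¬¬¬¬¬¬ψ = 1 − 0.10 = 0.90

0.90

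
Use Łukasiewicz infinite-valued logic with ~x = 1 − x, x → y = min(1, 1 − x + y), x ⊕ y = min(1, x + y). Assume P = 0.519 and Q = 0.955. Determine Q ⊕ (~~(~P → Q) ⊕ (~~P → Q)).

1.000

~P = 1 − 0.519 = 0.481
~P → Q = min(1, 1 − 0.481 + 0.955) = min(1, 1.474) = 1.000
~(~P → Q) = 1 − 1.000 = 0.000
~~(~P → Q) = 1 − 0.000 = 1.000
~~P = 1 − 0.481 = 0.519
~~P → Q = min(1, 1 − 0.519 + 0.955) = min(1, 1.436) = 1.000
~~(~P → Q) ⊕ (~~P → Q) = min(1, 1.000 + 1.000) = min(1, 2.000) = 1.000
Q ⊕ (~~(~P → Q) ⊕ (~~P → Q)) = min(1, 0.955 + 1.000) = min(1, 1.955) = 1.000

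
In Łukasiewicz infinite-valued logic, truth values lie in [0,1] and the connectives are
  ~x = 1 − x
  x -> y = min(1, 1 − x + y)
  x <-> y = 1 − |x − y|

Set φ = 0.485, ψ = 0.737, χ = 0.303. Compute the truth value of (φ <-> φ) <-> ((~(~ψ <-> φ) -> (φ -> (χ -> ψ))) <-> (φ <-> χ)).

0.818

φ <-> φ = 1 − |0.485 − 0.485| = 1 − 0.000 = 1.000
~ψ = 1 − 0.737 = 0.263
~ψ <-> φ = 1 − |0.263 − 0.485| = 1 − 0.222 = 0.778
~(~ψ <-> φ) = 1 − 0.778 = 0.222
χ -> ψ = min(1, 1 − 0.303 + 0.737) = min(1, 1.434) = 1.000
φ -> (χ -> ψ) = min(1, 1 − 0.485 + 1.000) = min(1, 1.515) = 1.000
~(~ψ <-> φ) -> (φ -> (χ -> ψ)) = min(1, 1 − 0.222 + 1.000) = min(1, 1.778) = 1.000
φ <-> χ = 1 − |0.485 − 0.303| = 1 − 0.182 = 0.818
(~(~ψ <-> φ) -> (φ -> (χ -> ψ))) <-> (φ <-> χ) = 1 − |1.000 − 0.818| = 1 − 0.182 = 0.818
(φ <-> φ) <-> ((~(~ψ <-> φ) -> (φ -> (χ -> ψ))) <-> (φ <-> χ)) = 1 − |1.000 − 0.818| = 1 − 0.182 = 0.818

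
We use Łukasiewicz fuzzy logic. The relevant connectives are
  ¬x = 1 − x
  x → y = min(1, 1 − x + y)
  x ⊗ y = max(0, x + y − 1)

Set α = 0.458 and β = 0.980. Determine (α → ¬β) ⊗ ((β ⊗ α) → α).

¬β = 1 − 0.980 = 0.020
α → ¬β = min(1, 1 − 0.458 + 0.020) = min(1, 0.562) = 0.562
β ⊗ α = max(0, 0.980 + 0.458 − 1) = max(0, 0.438) = 0.438
(β ⊗ α) → α = min(1, 1 − 0.438 + 0.458) = min(1, 1.020) = 1.000
(α → ¬β) ⊗ ((β ⊗ α) → α) = max(0, 0.562 + 1.000 − 1) = max(0, 0.562) = 0.562

0.562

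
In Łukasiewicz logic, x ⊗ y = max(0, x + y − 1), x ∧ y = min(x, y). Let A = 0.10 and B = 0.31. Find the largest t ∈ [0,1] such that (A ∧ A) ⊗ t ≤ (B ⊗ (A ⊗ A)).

A ∧ A = min(0.10, 0.10) = 0.10
So the left factor is A ∧ A = 0.10.
A ⊗ A = max(0, 0.10 + 0.10 − 1) = max(0, -0.80) = 0.00
B ⊗ (A ⊗ A) = max(0, 0.31 + 0.00 − 1) = max(0, -0.69) = 0.00
So the right-hand bound is B ⊗ (A ⊗ A) = 0.00.
The residuum of the Łukasiewicz t-norm gives the supremum: min(1, 1 − 0.10 + 0.00).
1 − 0.10 + 0.00 = 0.90, so t = min(1, 0.90) = 0.90.
Check: 0.10 ⊗ 0.90 = max(0, 0.00) = 0.00 ≤ 0.00.

0.90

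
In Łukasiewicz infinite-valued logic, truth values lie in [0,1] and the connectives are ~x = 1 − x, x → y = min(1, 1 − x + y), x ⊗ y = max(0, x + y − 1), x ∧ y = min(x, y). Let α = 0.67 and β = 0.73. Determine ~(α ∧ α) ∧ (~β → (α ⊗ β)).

α ∧ α = min(0.67, 0.67) = 0.67
~(α ∧ α) = 1 − 0.67 = 0.33
~β = 1 − 0.73 = 0.27
α ⊗ β = max(0, 0.67 + 0.73 − 1) = max(0, 0.40) = 0.40
~β → (α ⊗ β) = min(1, 1 − 0.27 + 0.40) = min(1, 1.13) = 1.00
~(α ∧ α) ∧ (~β → (α ⊗ β)) = min(0.33, 1.00) = 0.33

0.33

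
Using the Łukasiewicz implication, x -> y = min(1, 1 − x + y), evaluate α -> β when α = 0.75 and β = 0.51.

α -> β = min(1, 1 − 0.75 + 0.51) = min(1, 0.76) = 0.76
For comparison, the Gödel implication (1 if x ≤ y else y) would give 0.51.

0.76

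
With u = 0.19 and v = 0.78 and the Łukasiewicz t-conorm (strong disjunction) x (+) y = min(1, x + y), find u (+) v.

0.97

u (+) v = min(1, 0.19 + 0.78) = min(1, 0.97) = 0.97
For comparison, the Gödel t-conorm max(x, y) would give 0.78.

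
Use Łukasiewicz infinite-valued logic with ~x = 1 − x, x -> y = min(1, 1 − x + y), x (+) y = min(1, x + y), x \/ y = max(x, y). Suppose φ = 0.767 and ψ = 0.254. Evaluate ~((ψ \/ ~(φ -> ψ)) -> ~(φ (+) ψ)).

φ -> ψ = min(1, 1 − 0.767 + 0.254) = min(1, 0.487) = 0.487
~(φ -> ψ) = 1 − 0.487 = 0.513
ψ \/ ~(φ -> ψ) = max(0.254, 0.513) = 0.513
φ (+) ψ = min(1, 0.767 + 0.254) = min(1, 1.021) = 1.000
~(φ (+) ψ) = 1 − 1.000 = 0.000
(ψ \/ ~(φ -> ψ)) -> ~(φ (+) ψ) = min(1, 1 − 0.513 + 0.000) = min(1, 0.487) = 0.487
~((ψ \/ ~(φ -> ψ)) -> ~(φ (+) ψ)) = 1 − 0.487 = 0.513

0.513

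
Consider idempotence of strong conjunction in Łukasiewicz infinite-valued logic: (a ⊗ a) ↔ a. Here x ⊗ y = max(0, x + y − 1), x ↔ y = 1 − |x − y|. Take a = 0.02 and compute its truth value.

0.98

a ⊗ a = max(0, 0.02 + 0.02 − 1) = max(0, -0.96) = 0.00
(a ⊗ a) ↔ a = 1 − |0.00 − 0.02| = 1 − 0.02 = 0.98
(The value 0.98 < 1 shows this instance is not satisfied; fails in Ł∞ since a ⊗ a = max(0, 2a−1) ≠ a in general.)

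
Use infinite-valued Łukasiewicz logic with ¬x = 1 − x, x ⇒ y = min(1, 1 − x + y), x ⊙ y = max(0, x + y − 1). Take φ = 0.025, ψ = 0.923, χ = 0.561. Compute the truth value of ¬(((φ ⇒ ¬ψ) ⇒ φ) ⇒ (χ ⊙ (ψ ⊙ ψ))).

¬ψ = 1 − 0.923 = 0.077
φ ⇒ ¬ψ = min(1, 1 − 0.025 + 0.077) = min(1, 1.052) = 1.000
(φ ⇒ ¬ψ) ⇒ φ = min(1, 1 − 1.000 + 0.025) = min(1, 0.025) = 0.025
ψ ⊙ ψ = max(0, 0.923 + 0.923 − 1) = max(0, 0.846) = 0.846
χ ⊙ (ψ ⊙ ψ) = max(0, 0.561 + 0.846 − 1) = max(0, 0.407) = 0.407
((φ ⇒ ¬ψ) ⇒ φ) ⇒ (χ ⊙ (ψ ⊙ ψ)) = min(1, 1 − 0.025 + 0.407) = min(1, 1.382) = 1.000
¬(((φ ⇒ ¬ψ) ⇒ φ) ⇒ (χ ⊙ (ψ ⊙ ψ))) = 1 − 1.000 = 0.000

0.000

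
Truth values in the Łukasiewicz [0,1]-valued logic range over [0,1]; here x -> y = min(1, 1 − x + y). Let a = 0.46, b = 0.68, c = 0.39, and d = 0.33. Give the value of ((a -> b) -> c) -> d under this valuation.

a -> b = min(1, 1 − 0.46 + 0.68) = min(1, 1.22) = 1.00
(a -> b) -> c = min(1, 1 − 1.00 + 0.39) = min(1, 0.39) = 0.39
((a -> b) -> c) -> d = min(1, 1 − 0.39 + 0.33) = min(1, 0.94) = 0.94

0.94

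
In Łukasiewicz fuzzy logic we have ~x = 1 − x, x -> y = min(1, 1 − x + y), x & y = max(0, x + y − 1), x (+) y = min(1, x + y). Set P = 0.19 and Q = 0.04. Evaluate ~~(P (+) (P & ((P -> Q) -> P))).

P -> Q = min(1, 1 − 0.19 + 0.04) = min(1, 0.85) = 0.85
(P -> Q) -> P = min(1, 1 − 0.85 + 0.19) = min(1, 0.34) = 0.34
P & ((P -> Q) -> P) = max(0, 0.19 + 0.34 − 1) = max(0, -0.47) = 0.00
P (+) (P & ((P -> Q) -> P)) = min(1, 0.19 + 0.00) = min(1, 0.19) = 0.19
~(P (+) (P & ((P -> Q) -> P))) = 1 − 0.19 = 0.81
~~(P (+) (P & ((P -> Q) -> P))) = 1 − 0.81 = 0.19

0.19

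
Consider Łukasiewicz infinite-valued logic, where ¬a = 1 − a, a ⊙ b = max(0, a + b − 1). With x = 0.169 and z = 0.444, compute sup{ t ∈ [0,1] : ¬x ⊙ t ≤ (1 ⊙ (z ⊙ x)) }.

0.169

¬x = 1 − 0.169 = 0.831
So the left factor is ¬x = 0.831.
z ⊙ x = max(0, 0.444 + 0.169 − 1) = max(0, -0.387) = 0.000
1 ⊙ (z ⊙ x) = max(0, 1.000 + 0.000 − 1) = max(0, 0.000) = 0.000
So the right-hand bound is 1 ⊙ (z ⊙ x) = 0.000.
The residuum of the Łukasiewicz t-norm gives the supremum: min(1, 1 − 0.831 + 0.000).
1 − 0.831 + 0.000 = 0.169, so t = min(1, 0.169) = 0.169.
Check: 0.831 ⊙ 0.169 = max(0, 0.000) = 0.000 ≤ 0.000.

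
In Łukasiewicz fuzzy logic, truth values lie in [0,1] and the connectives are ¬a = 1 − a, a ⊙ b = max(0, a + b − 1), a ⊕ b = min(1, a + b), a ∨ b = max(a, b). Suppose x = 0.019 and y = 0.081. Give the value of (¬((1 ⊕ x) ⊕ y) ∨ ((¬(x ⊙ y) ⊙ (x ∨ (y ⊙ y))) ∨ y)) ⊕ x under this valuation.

0.100

1 ⊕ x = min(1, 1.000 + 0.019) = min(1, 1.019) = 1.000
(1 ⊕ x) ⊕ y = min(1, 1.000 + 0.081) = min(1, 1.081) = 1.000
¬((1 ⊕ x) ⊕ y) = 1 − 1.000 = 0.000
x ⊙ y = max(0, 0.019 + 0.081 − 1) = max(0, -0.900) = 0.000
¬(x ⊙ y) = 1 − 0.000 = 1.000
y ⊙ y = max(0, 0.081 + 0.081 − 1) = max(0, -0.838) = 0.000
x ∨ (y ⊙ y) = max(0.019, 0.000) = 0.019
¬(x ⊙ y) ⊙ (x ∨ (y ⊙ y)) = max(0, 1.000 + 0.019 − 1) = max(0, 0.019) = 0.019
(¬(x ⊙ y) ⊙ (x ∨ (y ⊙ y))) ∨ y = max(0.019, 0.081) = 0.081
¬((1 ⊕ x) ⊕ y) ∨ ((¬(x ⊙ y) ⊙ (x ∨ (y ⊙ y))) ∨ y) = max(0.000, 0.081) = 0.081
(¬((1 ⊕ x) ⊕ y) ∨ ((¬(x ⊙ y) ⊙ (x ∨ (y ⊙ y))) ∨ y)) ⊕ x = min(1, 0.081 + 0.019) = min(1, 0.100) = 0.100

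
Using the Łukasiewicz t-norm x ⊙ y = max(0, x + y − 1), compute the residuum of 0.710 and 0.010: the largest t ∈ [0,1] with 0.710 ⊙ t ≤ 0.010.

The residuum of the Łukasiewicz t-norm gives the supremum: min(1, 1 − 0.710 + 0.010).
1 − 0.710 + 0.010 = 0.300, so t = min(1, 0.300) = 0.300.
Check: 0.710 ⊙ 0.300 = max(0, 0.010) = 0.010 ≤ 0.010.

0.300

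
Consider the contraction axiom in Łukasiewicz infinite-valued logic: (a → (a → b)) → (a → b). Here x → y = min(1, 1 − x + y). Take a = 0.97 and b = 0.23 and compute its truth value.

0.97

a → b = min(1, 1 − 0.97 + 0.23) = min(1, 0.26) = 0.26
a → (a → b) = min(1, 1 − 0.97 + 0.26) = min(1, 0.29) = 0.29
(a → (a → b)) → (a → b) = min(1, 1 − 0.29 + 0.26) = min(1, 0.97) = 0.97
(The value 0.97 < 1 shows this instance is not satisfied; fails in Ł∞ (the t-norm is not idempotent).)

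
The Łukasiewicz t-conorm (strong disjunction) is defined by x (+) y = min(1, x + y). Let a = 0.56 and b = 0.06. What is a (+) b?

a (+) b = min(1, 0.56 + 0.06) = min(1, 0.62) = 0.62
For comparison, the Gödel t-conorm max(x, y) would give 0.56.

0.62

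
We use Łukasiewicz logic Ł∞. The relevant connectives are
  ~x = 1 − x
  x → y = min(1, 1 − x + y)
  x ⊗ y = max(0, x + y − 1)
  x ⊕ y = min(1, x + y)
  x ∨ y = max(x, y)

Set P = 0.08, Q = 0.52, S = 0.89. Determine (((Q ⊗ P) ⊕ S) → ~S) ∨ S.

Q ⊗ P = max(0, 0.52 + 0.08 − 1) = max(0, -0.40) = 0.00
(Q ⊗ P) ⊕ S = min(1, 0.00 + 0.89) = min(1, 0.89) = 0.89
~S = 1 − 0.89 = 0.11
((Q ⊗ P) ⊕ S) → ~S = min(1, 1 − 0.89 + 0.11) = min(1, 0.22) = 0.22
(((Q ⊗ P) ⊕ S) → ~S) ∨ S = max(0.22, 0.89) = 0.89

0.89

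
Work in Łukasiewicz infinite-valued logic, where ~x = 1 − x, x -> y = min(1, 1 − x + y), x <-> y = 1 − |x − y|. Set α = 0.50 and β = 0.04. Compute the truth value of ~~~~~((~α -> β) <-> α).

~α = 1 − 0.50 = 0.50
~α -> β = min(1, 1 − 0.50 + 0.04) = min(1, 0.54) = 0.54
(~α -> β) <-> α = 1 − |0.54 − 0.50| = 1 − 0.04 = 0.96
~((~α -> β) <-> α) = 1 − 0.96 = 0.04
~~((~α -> β) <-> α) = 1 − 0.04 = 0.96
~~~((~α -> β) <-> α) = 1 − 0.96 = 0.04
~~~~((~α -> β) <-> α) = 1 − 0.04 = 0.96
~~~~~((~α -> β) <-> α) = 1 − 0.96 = 0.04

0.04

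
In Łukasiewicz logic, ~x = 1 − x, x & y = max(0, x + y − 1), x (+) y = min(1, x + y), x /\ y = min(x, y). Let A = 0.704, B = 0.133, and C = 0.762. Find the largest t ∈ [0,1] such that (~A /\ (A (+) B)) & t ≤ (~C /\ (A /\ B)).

~A = 1 − 0.704 = 0.296
A (+) B = min(1, 0.704 + 0.133) = min(1, 0.837) = 0.837
~A /\ (A (+) B) = min(0.296, 0.837) = 0.296
So the left factor is ~A /\ (A (+) B) = 0.296.
~C = 1 − 0.762 = 0.238
A /\ B = min(0.704, 0.133) = 0.133
~C /\ (A /\ B) = min(0.238, 0.133) = 0.133
So the right-hand bound is ~C /\ (A /\ B) = 0.133.
The residuum of the Łukasiewicz t-norm gives the supremum: min(1, 1 − 0.296 + 0.133).
1 − 0.296 + 0.133 = 0.837, so t = min(1, 0.837) = 0.837.
Check: 0.296 & 0.837 = max(0, 0.133) = 0.133 ≤ 0.133.

0.837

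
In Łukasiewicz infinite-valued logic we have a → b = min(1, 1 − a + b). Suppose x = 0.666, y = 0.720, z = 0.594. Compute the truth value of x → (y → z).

y → z = min(1, 1 − 0.720 + 0.594) = min(1, 0.874) = 0.874
x → (y → z) = min(1, 1 − 0.666 + 0.874) = min(1, 1.208) = 1.000

1.000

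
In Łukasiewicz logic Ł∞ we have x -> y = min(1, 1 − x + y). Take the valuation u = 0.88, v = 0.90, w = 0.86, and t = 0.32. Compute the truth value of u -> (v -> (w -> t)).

w -> t = min(1, 1 − 0.86 + 0.32) = min(1, 0.46) = 0.46
v -> (w -> t) = min(1, 1 − 0.90 + 0.46) = min(1, 0.56) = 0.56
u -> (v -> (w -> t)) = min(1, 1 − 0.88 + 0.56) = min(1, 0.68) = 0.68

0.68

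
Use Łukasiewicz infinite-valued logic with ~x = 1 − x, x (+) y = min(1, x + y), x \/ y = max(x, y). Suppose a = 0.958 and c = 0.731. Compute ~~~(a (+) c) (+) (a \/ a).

0.958

a (+) c = min(1, 0.958 + 0.731) = min(1, 1.689) = 1.000
~(a (+) c) = 1 − 1.000 = 0.000
~~(a (+) c) = 1 − 0.000 = 1.000
~~~(a (+) c) = 1 − 1.000 = 0.000
a \/ a = max(0.958, 0.958) = 0.958
~~~(a (+) c) (+) (a \/ a) = min(1, 0.000 + 0.958) = min(1, 0.958) = 0.958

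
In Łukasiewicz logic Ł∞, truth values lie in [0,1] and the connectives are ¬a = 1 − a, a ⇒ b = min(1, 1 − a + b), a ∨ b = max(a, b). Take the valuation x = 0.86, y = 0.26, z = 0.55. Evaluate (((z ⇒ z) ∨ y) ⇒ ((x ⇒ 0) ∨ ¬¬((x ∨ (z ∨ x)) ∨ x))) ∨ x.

z ⇒ z = min(1, 1 − 0.55 + 0.55) = min(1, 1.00) = 1.00
(z ⇒ z) ∨ y = max(1.00, 0.26) = 1.00
x ⇒ 0 = min(1, 1 − 0.86 + 0.00) = min(1, 0.14) = 0.14
z ∨ x = max(0.55, 0.86) = 0.86
x ∨ (z ∨ x) = max(0.86, 0.86) = 0.86
(x ∨ (z ∨ x)) ∨ x = max(0.86, 0.86) = 0.86
¬((x ∨ (z ∨ x)) ∨ x) = 1 − 0.86 = 0.14
¬¬((x ∨ (z ∨ x)) ∨ x) = 1 − 0.14 = 0.86
(x ⇒ 0) ∨ ¬¬((x ∨ (z ∨ x)) ∨ x) = max(0.14, 0.86) = 0.86
((z ⇒ z) ∨ y) ⇒ ((x ⇒ 0) ∨ ¬¬((x ∨ (z ∨ x)) ∨ x)) = min(1, 1 − 1.00 + 0.86) = min(1, 0.86) = 0.86
(((z ⇒ z) ∨ y) ⇒ ((x ⇒ 0) ∨ ¬¬((x ∨ (z ∨ x)) ∨ x))) ∨ x = max(0.86, 0.86) = 0.86

0.86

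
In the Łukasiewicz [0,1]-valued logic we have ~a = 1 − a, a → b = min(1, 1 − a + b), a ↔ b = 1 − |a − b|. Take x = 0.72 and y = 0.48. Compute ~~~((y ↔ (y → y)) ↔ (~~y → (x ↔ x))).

y → y = min(1, 1 − 0.48 + 0.48) = min(1, 1.00) = 1.00
y ↔ (y → y) = 1 − |0.48 − 1.00| = 1 − 0.52 = 0.48
~y = 1 − 0.48 = 0.52
~~y = 1 − 0.52 = 0.48
x ↔ x = 1 − |0.72 − 0.72| = 1 − 0.00 = 1.00
~~y → (x ↔ x) = min(1, 1 − 0.48 + 1.00) = min(1, 1.52) = 1.00
(y ↔ (y → y)) ↔ (~~y → (x ↔ x)) = 1 − |0.48 − 1.00| = 1 − 0.52 = 0.48
~((y ↔ (y → y)) ↔ (~~y → (x ↔ x))) = 1 − 0.48 = 0.52
~~((y ↔ (y → y)) ↔ (~~y → (x ↔ x))) = 1 − 0.52 = 0.48
~~~((y ↔ (y → y)) ↔ (~~y → (x ↔ x))) = 1 − 0.48 = 0.52

0.52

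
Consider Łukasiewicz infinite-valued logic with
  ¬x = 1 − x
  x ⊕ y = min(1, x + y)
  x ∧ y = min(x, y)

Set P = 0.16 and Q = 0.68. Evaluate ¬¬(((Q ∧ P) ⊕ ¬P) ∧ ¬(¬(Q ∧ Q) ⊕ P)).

0.52

Q ∧ P = min(0.68, 0.16) = 0.16
¬P = 1 − 0.16 = 0.84
(Q ∧ P) ⊕ ¬P = min(1, 0.16 + 0.84) = min(1, 1.00) = 1.00
Q ∧ Q = min(0.68, 0.68) = 0.68
¬(Q ∧ Q) = 1 − 0.68 = 0.32
¬(Q ∧ Q) ⊕ P = min(1, 0.32 + 0.16) = min(1, 0.48) = 0.48
¬(¬(Q ∧ Q) ⊕ P) = 1 − 0.48 = 0.52
((Q ∧ P) ⊕ ¬P) ∧ ¬(¬(Q ∧ Q) ⊕ P) = min(1.00, 0.52) = 0.52
¬(((Q ∧ P) ⊕ ¬P) ∧ ¬(¬(Q ∧ Q) ⊕ P)) = 1 − 0.52 = 0.48
¬¬(((Q ∧ P) ⊕ ¬P) ∧ ¬(¬(Q ∧ Q) ⊕ P)) = 1 − 0.48 = 0.52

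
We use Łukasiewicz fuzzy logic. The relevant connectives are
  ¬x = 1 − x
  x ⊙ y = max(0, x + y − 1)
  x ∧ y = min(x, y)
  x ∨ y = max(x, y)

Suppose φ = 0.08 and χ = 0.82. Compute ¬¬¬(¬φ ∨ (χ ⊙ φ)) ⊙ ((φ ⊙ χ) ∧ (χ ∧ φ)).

¬φ = 1 − 0.08 = 0.92
χ ⊙ φ = max(0, 0.82 + 0.08 − 1) = max(0, -0.10) = 0.00
¬φ ∨ (χ ⊙ φ) = max(0.92, 0.00) = 0.92
¬(¬φ ∨ (χ ⊙ φ)) = 1 − 0.92 = 0.08
¬¬(¬φ ∨ (χ ⊙ φ)) = 1 − 0.08 = 0.92
¬¬¬(¬φ ∨ (χ ⊙ φ)) = 1 − 0.92 = 0.08
φ ⊙ χ = max(0, 0.08 + 0.82 − 1) = max(0, -0.10) = 0.00
χ ∧ φ = min(0.82, 0.08) = 0.08
(φ ⊙ χ) ∧ (χ ∧ φ) = min(0.00, 0.08) = 0.00
¬¬¬(¬φ ∨ (χ ⊙ φ)) ⊙ ((φ ⊙ χ) ∧ (χ ∧ φ)) = max(0, 0.08 + 0.00 − 1) = max(0, -0.92) = 0.00

0.00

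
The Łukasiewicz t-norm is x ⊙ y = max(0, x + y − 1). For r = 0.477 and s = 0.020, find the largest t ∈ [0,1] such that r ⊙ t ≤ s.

The residuum of the Łukasiewicz t-norm gives the supremum: min(1, 1 − 0.477 + 0.020).
1 − 0.477 + 0.020 = 0.543, so t = min(1, 0.543) = 0.543.
Check: 0.477 ⊙ 0.543 = max(0, 0.020) = 0.020 ≤ 0.020.

0.543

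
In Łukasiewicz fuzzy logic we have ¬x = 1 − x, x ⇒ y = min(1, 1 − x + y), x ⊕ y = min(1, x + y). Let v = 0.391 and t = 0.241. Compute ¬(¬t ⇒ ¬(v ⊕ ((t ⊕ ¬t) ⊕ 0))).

0.759

¬t = 1 − 0.241 = 0.759
t ⊕ ¬t = min(1, 0.241 + 0.759) = min(1, 1.000) = 1.000
(t ⊕ ¬t) ⊕ 0 = min(1, 1.000 + 0.000) = min(1, 1.000) = 1.000
v ⊕ ((t ⊕ ¬t) ⊕ 0) = min(1, 0.391 + 1.000) = min(1, 1.391) = 1.000
¬(v ⊕ ((t ⊕ ¬t) ⊕ 0)) = 1 − 1.000 = 0.000
¬t ⇒ ¬(v ⊕ ((t ⊕ ¬t) ⊕ 0)) = min(1, 1 − 0.759 + 0.000) = min(1, 0.241) = 0.241
¬(¬t ⇒ ¬(v ⊕ ((t ⊕ ¬t) ⊕ 0))) = 1 − 0.241 = 0.759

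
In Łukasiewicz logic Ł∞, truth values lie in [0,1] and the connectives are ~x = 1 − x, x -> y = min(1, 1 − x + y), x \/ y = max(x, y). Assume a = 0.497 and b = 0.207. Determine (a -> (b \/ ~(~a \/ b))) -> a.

~a = 1 − 0.497 = 0.503
~a \/ b = max(0.503, 0.207) = 0.503
~(~a \/ b) = 1 − 0.503 = 0.497
b \/ ~(~a \/ b) = max(0.207, 0.497) = 0.497
a -> (b \/ ~(~a \/ b)) = min(1, 1 − 0.497 + 0.497) = min(1, 1.000) = 1.000
(a -> (b \/ ~(~a \/ b))) -> a = min(1, 1 − 1.000 + 0.497) = min(1, 0.497) = 0.497

0.497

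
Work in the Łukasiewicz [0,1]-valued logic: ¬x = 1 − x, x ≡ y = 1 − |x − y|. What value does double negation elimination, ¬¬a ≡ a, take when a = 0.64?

1.00

¬a = 1 − 0.64 = 0.36
¬¬a = 1 − 0.36 = 0.64
¬¬a ≡ a = 1 − |0.64 − 0.64| = 1 − 0.00 = 1.00
(As expected: always 1 in Ł∞ since negation is involutive.)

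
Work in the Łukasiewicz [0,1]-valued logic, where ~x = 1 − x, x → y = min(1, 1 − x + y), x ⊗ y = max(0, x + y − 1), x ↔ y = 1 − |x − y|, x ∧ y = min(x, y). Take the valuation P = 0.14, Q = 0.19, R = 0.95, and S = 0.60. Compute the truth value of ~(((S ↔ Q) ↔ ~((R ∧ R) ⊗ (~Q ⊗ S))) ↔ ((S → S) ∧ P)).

S ↔ Q = 1 − |0.60 − 0.19| = 1 − 0.41 = 0.59
R ∧ R = min(0.95, 0.95) = 0.95
~Q = 1 − 0.19 = 0.81
~Q ⊗ S = max(0, 0.81 + 0.60 − 1) = max(0, 0.41) = 0.41
(R ∧ R) ⊗ (~Q ⊗ S) = max(0, 0.95 + 0.41 − 1) = max(0, 0.36) = 0.36
~((R ∧ R) ⊗ (~Q ⊗ S)) = 1 − 0.36 = 0.64
(S ↔ Q) ↔ ~((R ∧ R) ⊗ (~Q ⊗ S)) = 1 − |0.59 − 0.64| = 1 − 0.05 = 0.95
S → S = min(1, 1 − 0.60 + 0.60) = min(1, 1.00) = 1.00
(S → S) ∧ P = min(1.00, 0.14) = 0.14
((S ↔ Q) ↔ ~((R ∧ R) ⊗ (~Q ⊗ S))) ↔ ((S → S) ∧ P) = 1 − |0.95 − 0.14| = 1 − 0.81 = 0.19
~(((S ↔ Q) ↔ ~((R ∧ R) ⊗ (~Q ⊗ S))) ↔ ((S → S) ∧ P)) = 1 − 0.19 = 0.81

0.81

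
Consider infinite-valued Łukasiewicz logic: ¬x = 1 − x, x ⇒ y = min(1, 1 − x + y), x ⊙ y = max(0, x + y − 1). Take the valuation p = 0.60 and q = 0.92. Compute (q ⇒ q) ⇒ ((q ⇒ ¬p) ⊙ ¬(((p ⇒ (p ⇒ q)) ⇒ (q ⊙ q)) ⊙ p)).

0.04

q ⇒ q = min(1, 1 − 0.92 + 0.92) = min(1, 1.00) = 1.00
¬p = 1 − 0.60 = 0.40
q ⇒ ¬p = min(1, 1 − 0.92 + 0.40) = min(1, 0.48) = 0.48
p ⇒ q = min(1, 1 − 0.60 + 0.92) = min(1, 1.32) = 1.00
p ⇒ (p ⇒ q) = min(1, 1 − 0.60 + 1.00) = min(1, 1.40) = 1.00
q ⊙ q = max(0, 0.92 + 0.92 − 1) = max(0, 0.84) = 0.84
(p ⇒ (p ⇒ q)) ⇒ (q ⊙ q) = min(1, 1 − 1.00 + 0.84) = min(1, 0.84) = 0.84
((p ⇒ (p ⇒ q)) ⇒ (q ⊙ q)) ⊙ p = max(0, 0.84 + 0.60 − 1) = max(0, 0.44) = 0.44
¬(((p ⇒ (p ⇒ q)) ⇒ (q ⊙ q)) ⊙ p) = 1 − 0.44 = 0.56
(q ⇒ ¬p) ⊙ ¬(((p ⇒ (p ⇒ q)) ⇒ (q ⊙ q)) ⊙ p) = max(0, 0.48 + 0.56 − 1) = max(0, 0.04) = 0.04
(q ⇒ q) ⇒ ((q ⇒ ¬p) ⊙ ¬(((p ⇒ (p ⇒ q)) ⇒ (q ⊙ q)) ⊙ p)) = min(1, 1 − 1.00 + 0.04) = min(1, 0.04) = 0.04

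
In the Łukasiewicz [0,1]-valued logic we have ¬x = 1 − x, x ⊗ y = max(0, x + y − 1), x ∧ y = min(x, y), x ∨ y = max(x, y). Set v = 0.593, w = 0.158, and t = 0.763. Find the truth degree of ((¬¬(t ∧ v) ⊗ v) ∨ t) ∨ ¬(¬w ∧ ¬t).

0.763

t ∧ v = min(0.763, 0.593) = 0.593
¬(t ∧ v) = 1 − 0.593 = 0.407
¬¬(t ∧ v) = 1 − 0.407 = 0.593
¬¬(t ∧ v) ⊗ v = max(0, 0.593 + 0.593 − 1) = max(0, 0.186) = 0.186
(¬¬(t ∧ v) ⊗ v) ∨ t = max(0.186, 0.763) = 0.763
¬w = 1 − 0.158 = 0.842
¬t = 1 − 0.763 = 0.237
¬w ∧ ¬t = min(0.842, 0.237) = 0.237
¬(¬w ∧ ¬t) = 1 − 0.237 = 0.763
((¬¬(t ∧ v) ⊗ v) ∨ t) ∨ ¬(¬w ∧ ¬t) = max(0.763, 0.763) = 0.763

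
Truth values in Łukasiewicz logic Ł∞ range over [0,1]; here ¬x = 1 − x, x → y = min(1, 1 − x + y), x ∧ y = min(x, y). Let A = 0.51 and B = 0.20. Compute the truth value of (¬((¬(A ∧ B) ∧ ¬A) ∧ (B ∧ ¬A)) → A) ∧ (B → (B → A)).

0.71

A ∧ B = min(0.51, 0.20) = 0.20
¬(A ∧ B) = 1 − 0.20 = 0.80
¬A = 1 − 0.51 = 0.49
¬(A ∧ B) ∧ ¬A = min(0.80, 0.49) = 0.49
B ∧ ¬A = min(0.20, 0.49) = 0.20
(¬(A ∧ B) ∧ ¬A) ∧ (B ∧ ¬A) = min(0.49, 0.20) = 0.20
¬((¬(A ∧ B) ∧ ¬A) ∧ (B ∧ ¬A)) = 1 − 0.20 = 0.80
¬((¬(A ∧ B) ∧ ¬A) ∧ (B ∧ ¬A)) → A = min(1, 1 − 0.80 + 0.51) = min(1, 0.71) = 0.71
B → A = min(1, 1 − 0.20 + 0.51) = min(1, 1.31) = 1.00
B → (B → A) = min(1, 1 − 0.20 + 1.00) = min(1, 1.80) = 1.00
(¬((¬(A ∧ B) ∧ ¬A) ∧ (B ∧ ¬A)) → A) ∧ (B → (B → A)) = min(0.71, 1.00) = 0.71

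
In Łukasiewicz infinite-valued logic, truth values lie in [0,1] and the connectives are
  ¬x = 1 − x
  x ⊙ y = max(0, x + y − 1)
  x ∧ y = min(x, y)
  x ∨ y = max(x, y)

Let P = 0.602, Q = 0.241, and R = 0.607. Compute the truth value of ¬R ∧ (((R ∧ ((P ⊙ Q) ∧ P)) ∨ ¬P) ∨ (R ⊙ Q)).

0.393

¬R = 1 − 0.607 = 0.393
P ⊙ Q = max(0, 0.602 + 0.241 − 1) = max(0, -0.157) = 0.000
(P ⊙ Q) ∧ P = min(0.000, 0.602) = 0.000
R ∧ ((P ⊙ Q) ∧ P) = min(0.607, 0.000) = 0.000
¬P = 1 − 0.602 = 0.398
(R ∧ ((P ⊙ Q) ∧ P)) ∨ ¬P = max(0.000, 0.398) = 0.398
R ⊙ Q = max(0, 0.607 + 0.241 − 1) = max(0, -0.152) = 0.000
((R ∧ ((P ⊙ Q) ∧ P)) ∨ ¬P) ∨ (R ⊙ Q) = max(0.398, 0.000) = 0.398
¬R ∧ (((R ∧ ((P ⊙ Q) ∧ P)) ∨ ¬P) ∨ (R ⊙ Q)) = min(0.393, 0.398) = 0.393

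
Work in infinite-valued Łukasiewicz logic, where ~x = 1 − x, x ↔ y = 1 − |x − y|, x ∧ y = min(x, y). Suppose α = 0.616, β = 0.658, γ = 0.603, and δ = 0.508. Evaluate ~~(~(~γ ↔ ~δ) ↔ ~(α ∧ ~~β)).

0.711

~γ = 1 − 0.603 = 0.397
~δ = 1 − 0.508 = 0.492
~γ ↔ ~δ = 1 − |0.397 − 0.492| = 1 − 0.095 = 0.905
~(~γ ↔ ~δ) = 1 − 0.905 = 0.095
~β = 1 − 0.658 = 0.342
~~β = 1 − 0.342 = 0.658
α ∧ ~~β = min(0.616, 0.658) = 0.616
~(α ∧ ~~β) = 1 − 0.616 = 0.384
~(~γ ↔ ~δ) ↔ ~(α ∧ ~~β) = 1 − |0.095 − 0.384| = 1 − 0.289 = 0.711
~(~(~γ ↔ ~δ) ↔ ~(α ∧ ~~β)) = 1 − 0.711 = 0.289
~~(~(~γ ↔ ~δ) ↔ ~(α ∧ ~~β)) = 1 − 0.289 = 0.711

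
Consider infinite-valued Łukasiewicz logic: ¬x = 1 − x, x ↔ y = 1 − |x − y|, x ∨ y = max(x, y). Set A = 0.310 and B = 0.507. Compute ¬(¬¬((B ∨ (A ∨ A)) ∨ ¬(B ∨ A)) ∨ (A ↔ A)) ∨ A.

A ∨ A = max(0.310, 0.310) = 0.310
B ∨ (A ∨ A) = max(0.507, 0.310) = 0.507
B ∨ A = max(0.507, 0.310) = 0.507
¬(B ∨ A) = 1 − 0.507 = 0.493
(B ∨ (A ∨ A)) ∨ ¬(B ∨ A) = max(0.507, 0.493) = 0.507
¬((B ∨ (A ∨ A)) ∨ ¬(B ∨ A)) = 1 − 0.507 = 0.493
¬¬((B ∨ (A ∨ A)) ∨ ¬(B ∨ A)) = 1 − 0.493 = 0.507
A ↔ A = 1 − |0.310 − 0.310| = 1 − 0.000 = 1.000
¬¬((B ∨ (A ∨ A)) ∨ ¬(B ∨ A)) ∨ (A ↔ A) = max(0.507, 1.000) = 1.000
¬(¬¬((B ∨ (A ∨ A)) ∨ ¬(B ∨ A)) ∨ (A ↔ A)) = 1 − 1.000 = 0.000
¬(¬¬((B ∨ (A ∨ A)) ∨ ¬(B ∨ A)) ∨ (A ↔ A)) ∨ A = max(0.000, 0.310) = 0.310

0.310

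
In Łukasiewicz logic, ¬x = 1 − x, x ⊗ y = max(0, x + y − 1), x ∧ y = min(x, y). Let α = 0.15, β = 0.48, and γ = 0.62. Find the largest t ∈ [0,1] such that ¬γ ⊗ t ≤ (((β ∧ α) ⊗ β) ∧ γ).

0.62

¬γ = 1 − 0.62 = 0.38
So the left factor is ¬γ = 0.38.
β ∧ α = min(0.48, 0.15) = 0.15
(β ∧ α) ⊗ β = max(0, 0.15 + 0.48 − 1) = max(0, -0.37) = 0.00
((β ∧ α) ⊗ β) ∧ γ = min(0.00, 0.62) = 0.00
So the right-hand bound is ((β ∧ α) ⊗ β) ∧ γ = 0.00.
The residuum of the Łukasiewicz t-norm gives the supremum: min(1, 1 − 0.38 + 0.00).
1 − 0.38 + 0.00 = 0.62, so t = min(1, 0.62) = 0.62.
Check: 0.38 ⊗ 0.62 = max(0, 0.00) = 0.00 ≤ 0.00.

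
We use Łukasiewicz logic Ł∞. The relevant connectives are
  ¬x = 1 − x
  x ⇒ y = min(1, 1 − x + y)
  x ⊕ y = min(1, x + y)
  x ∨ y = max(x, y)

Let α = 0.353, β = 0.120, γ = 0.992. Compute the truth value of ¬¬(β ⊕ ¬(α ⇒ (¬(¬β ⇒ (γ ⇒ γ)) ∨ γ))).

0.120

¬β = 1 − 0.120 = 0.880
γ ⇒ γ = min(1, 1 − 0.992 + 0.992) = min(1, 1.000) = 1.000
¬β ⇒ (γ ⇒ γ) = min(1, 1 − 0.880 + 1.000) = min(1, 1.120) = 1.000
¬(¬β ⇒ (γ ⇒ γ)) = 1 − 1.000 = 0.000
¬(¬β ⇒ (γ ⇒ γ)) ∨ γ = max(0.000, 0.992) = 0.992
α ⇒ (¬(¬β ⇒ (γ ⇒ γ)) ∨ γ) = min(1, 1 − 0.353 + 0.992) = min(1, 1.639) = 1.000
¬(α ⇒ (¬(¬β ⇒ (γ ⇒ γ)) ∨ γ)) = 1 − 1.000 = 0.000
β ⊕ ¬(α ⇒ (¬(¬β ⇒ (γ ⇒ γ)) ∨ γ)) = min(1, 0.120 + 0.000) = min(1, 0.120) = 0.120
¬(β ⊕ ¬(α ⇒ (¬(¬β ⇒ (γ ⇒ γ)) ∨ γ))) = 1 − 0.120 = 0.880
¬¬(β ⊕ ¬(α ⇒ (¬(¬β ⇒ (γ ⇒ γ)) ∨ γ))) = 1 − 0.880 = 0.120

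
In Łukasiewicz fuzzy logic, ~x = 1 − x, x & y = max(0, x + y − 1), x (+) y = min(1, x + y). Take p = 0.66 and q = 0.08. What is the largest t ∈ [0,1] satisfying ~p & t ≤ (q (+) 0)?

0.74

~p = 1 − 0.66 = 0.34
So the left factor is ~p = 0.34.
q (+) 0 = min(1, 0.08 + 0.00) = min(1, 0.08) = 0.08
So the right-hand bound is q (+) 0 = 0.08.
The residuum of the Łukasiewicz t-norm gives the supremum: min(1, 1 − 0.34 + 0.08).
1 − 0.34 + 0.08 = 0.74, so t = min(1, 0.74) = 0.74.
Check: 0.34 & 0.74 = max(0, 0.08) = 0.08 ≤ 0.08.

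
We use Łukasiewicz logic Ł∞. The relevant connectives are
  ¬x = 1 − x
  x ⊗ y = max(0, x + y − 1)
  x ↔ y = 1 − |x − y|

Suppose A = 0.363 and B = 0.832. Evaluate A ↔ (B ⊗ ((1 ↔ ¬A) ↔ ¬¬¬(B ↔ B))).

0.832

¬A = 1 − 0.363 = 0.637
1 ↔ ¬A = 1 − |1.000 − 0.637| = 1 − 0.363 = 0.637
B ↔ B = 1 − |0.832 − 0.832| = 1 − 0.000 = 1.000
¬(B ↔ B) = 1 − 1.000 = 0.000
¬¬(B ↔ B) = 1 − 0.000 = 1.000
¬¬¬(B ↔ B) = 1 − 1.000 = 0.000
(1 ↔ ¬A) ↔ ¬¬¬(B ↔ B) = 1 − |0.637 − 0.000| = 1 − 0.637 = 0.363
B ⊗ ((1 ↔ ¬A) ↔ ¬¬¬(B ↔ B)) = max(0, 0.832 + 0.363 − 1) = max(0, 0.195) = 0.195
A ↔ (B ⊗ ((1 ↔ ¬A) ↔ ¬¬¬(B ↔ B))) = 1 − |0.363 − 0.195| = 1 − 0.168 = 0.832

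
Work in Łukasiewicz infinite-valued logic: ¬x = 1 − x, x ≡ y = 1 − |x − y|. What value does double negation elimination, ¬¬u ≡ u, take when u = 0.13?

¬u = 1 − 0.13 = 0.87
¬¬u = 1 − 0.87 = 0.13
¬¬u ≡ u = 1 − |0.13 − 0.13| = 1 − 0.00 = 1.00
(As expected: always 1 in Ł∞ since negation is involutive.)

1.00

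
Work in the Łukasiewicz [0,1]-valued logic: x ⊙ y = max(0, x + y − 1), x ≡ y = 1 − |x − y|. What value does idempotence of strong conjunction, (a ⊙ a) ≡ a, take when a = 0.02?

0.98

a ⊙ a = max(0, 0.02 + 0.02 − 1) = max(0, -0.96) = 0.00
(a ⊙ a) ≡ a = 1 − |0.00 − 0.02| = 1 − 0.02 = 0.98
(The value 0.98 < 1 shows this instance is not satisfied; fails in Ł∞ since a ⊗ a = max(0, 2a−1) ≠ a in general.)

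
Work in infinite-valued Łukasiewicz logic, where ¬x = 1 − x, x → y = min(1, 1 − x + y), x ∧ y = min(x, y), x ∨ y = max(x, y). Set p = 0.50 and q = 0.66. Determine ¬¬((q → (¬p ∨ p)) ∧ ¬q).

¬p = 1 − 0.50 = 0.50
¬p ∨ p = max(0.50, 0.50) = 0.50
q → (¬p ∨ p) = min(1, 1 − 0.66 + 0.50) = min(1, 0.84) = 0.84
¬q = 1 − 0.66 = 0.34
(q → (¬p ∨ p)) ∧ ¬q = min(0.84, 0.34) = 0.34
¬((q → (¬p ∨ p)) ∧ ¬q) = 1 − 0.34 = 0.66
¬¬((q → (¬p ∨ p)) ∧ ¬q) = 1 − 0.66 = 0.34

0.34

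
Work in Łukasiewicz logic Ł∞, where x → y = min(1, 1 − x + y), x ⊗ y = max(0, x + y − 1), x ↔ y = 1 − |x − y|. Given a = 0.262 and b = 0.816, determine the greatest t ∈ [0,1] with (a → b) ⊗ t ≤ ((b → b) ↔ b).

a → b = min(1, 1 − 0.262 + 0.816) = min(1, 1.554) = 1.000
So the left factor is a → b = 1.000.
b → b = min(1, 1 − 0.816 + 0.816) = min(1, 1.000) = 1.000
(b → b) ↔ b = 1 − |1.000 − 0.816| = 1 − 0.184 = 0.816
So the right-hand bound is (b → b) ↔ b = 0.816.
The residuum of the Łukasiewicz t-norm gives the supremum: min(1, 1 − 1.000 + 0.816).
1 − 1.000 + 0.816 = 0.816, so t = min(1, 0.816) = 0.816.
Check: 1.000 ⊗ 0.816 = max(0, 0.816) = 0.816 ≤ 0.816.

0.816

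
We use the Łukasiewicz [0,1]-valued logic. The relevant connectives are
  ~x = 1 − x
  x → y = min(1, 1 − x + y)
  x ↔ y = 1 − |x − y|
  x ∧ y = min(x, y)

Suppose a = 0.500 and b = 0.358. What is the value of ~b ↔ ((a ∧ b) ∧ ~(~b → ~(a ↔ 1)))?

~b = 1 − 0.358 = 0.642
a ∧ b = min(0.500, 0.358) = 0.358
a ↔ 1 = 1 − |0.500 − 1.000| = 1 − 0.500 = 0.500
~(a ↔ 1) = 1 − 0.500 = 0.500
~b → ~(a ↔ 1) = min(1, 1 − 0.642 + 0.500) = min(1, 0.858) = 0.858
~(~b → ~(a ↔ 1)) = 1 − 0.858 = 0.142
(a ∧ b) ∧ ~(~b → ~(a ↔ 1)) = min(0.358, 0.142) = 0.142
~b ↔ ((a ∧ b) ∧ ~(~b → ~(a ↔ 1))) = 1 − |0.642 − 0.142| = 1 − 0.500 = 0.500

0.500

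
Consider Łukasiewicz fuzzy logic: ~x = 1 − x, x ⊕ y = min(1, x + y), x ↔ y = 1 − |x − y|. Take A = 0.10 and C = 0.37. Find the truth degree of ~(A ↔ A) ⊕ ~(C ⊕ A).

0.53

A ↔ A = 1 − |0.10 − 0.10| = 1 − 0.00 = 1.00
~(A ↔ A) = 1 − 1.00 = 0.00
C ⊕ A = min(1, 0.37 + 0.10) = min(1, 0.47) = 0.47
~(C ⊕ A) = 1 − 0.47 = 0.53
~(A ↔ A) ⊕ ~(C ⊕ A) = min(1, 0.00 + 0.53) = min(1, 0.53) = 0.53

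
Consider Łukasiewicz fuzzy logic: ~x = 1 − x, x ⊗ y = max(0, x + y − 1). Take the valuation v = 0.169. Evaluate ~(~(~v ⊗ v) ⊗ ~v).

0.169

~v = 1 − 0.169 = 0.831
~v ⊗ v = max(0, 0.831 + 0.169 − 1) = max(0, 0.000) = 0.000
~(~v ⊗ v) = 1 − 0.000 = 1.000
~(~v ⊗ v) ⊗ ~v = max(0, 1.000 + 0.831 − 1) = max(0, 0.831) = 0.831
~(~(~v ⊗ v) ⊗ ~v) = 1 − 0.831 = 0.169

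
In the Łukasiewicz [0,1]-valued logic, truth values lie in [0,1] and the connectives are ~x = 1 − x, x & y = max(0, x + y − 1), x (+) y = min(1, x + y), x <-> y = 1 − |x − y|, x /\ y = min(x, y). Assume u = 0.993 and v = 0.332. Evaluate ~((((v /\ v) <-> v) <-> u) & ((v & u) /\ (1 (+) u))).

v /\ v = min(0.332, 0.332) = 0.332
(v /\ v) <-> v = 1 − |0.332 − 0.332| = 1 − 0.000 = 1.000
((v /\ v) <-> v) <-> u = 1 − |1.000 − 0.993| = 1 − 0.007 = 0.993
v & u = max(0, 0.332 + 0.993 − 1) = max(0, 0.325) = 0.325
1 (+) u = min(1, 1.000 + 0.993) = min(1, 1.993) = 1.000
(v & u) /\ (1 (+) u) = min(0.325, 1.000) = 0.325
(((v /\ v) <-> v) <-> u) & ((v & u) /\ (1 (+) u)) = max(0, 0.993 + 0.325 − 1) = max(0, 0.318) = 0.318
~((((v /\ v) <-> v) <-> u) & ((v & u) /\ (1 (+) u))) = 1 − 0.318 = 0.682

0.682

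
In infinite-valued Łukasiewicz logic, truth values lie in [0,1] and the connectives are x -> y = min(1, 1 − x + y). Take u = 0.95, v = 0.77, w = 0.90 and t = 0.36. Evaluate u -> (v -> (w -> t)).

0.74

w -> t = min(1, 1 − 0.90 + 0.36) = min(1, 0.46) = 0.46
v -> (w -> t) = min(1, 1 − 0.77 + 0.46) = min(1, 0.69) = 0.69
u -> (v -> (w -> t)) = min(1, 1 − 0.95 + 0.69) = min(1, 0.74) = 0.74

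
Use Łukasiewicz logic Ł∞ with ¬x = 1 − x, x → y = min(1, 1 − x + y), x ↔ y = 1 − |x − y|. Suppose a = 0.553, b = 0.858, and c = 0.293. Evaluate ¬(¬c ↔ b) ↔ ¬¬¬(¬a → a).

¬c = 1 − 0.293 = 0.707
¬c ↔ b = 1 − |0.707 − 0.858| = 1 − 0.151 = 0.849
¬(¬c ↔ b) = 1 − 0.849 = 0.151
¬a = 1 − 0.553 = 0.447
¬a → a = min(1, 1 − 0.447 + 0.553) = min(1, 1.106) = 1.000
¬(¬a → a) = 1 − 1.000 = 0.000
¬¬(¬a → a) = 1 − 0.000 = 1.000
¬¬¬(¬a → a) = 1 − 1.000 = 0.000
¬(¬c ↔ b) ↔ ¬¬¬(¬a → a) = 1 − |0.151 − 0.000| = 1 − 0.151 = 0.849

0.849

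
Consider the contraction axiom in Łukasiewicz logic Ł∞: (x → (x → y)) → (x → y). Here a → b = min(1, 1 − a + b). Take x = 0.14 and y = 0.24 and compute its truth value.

x → y = min(1, 1 − 0.14 + 0.24) = min(1, 1.10) = 1.00
x → (x → y) = min(1, 1 − 0.14 + 1.00) = min(1, 1.86) = 1.00
(x → (x → y)) → (x → y) = min(1, 1 − 1.00 + 1.00) = min(1, 1.00) = 1.00

1.00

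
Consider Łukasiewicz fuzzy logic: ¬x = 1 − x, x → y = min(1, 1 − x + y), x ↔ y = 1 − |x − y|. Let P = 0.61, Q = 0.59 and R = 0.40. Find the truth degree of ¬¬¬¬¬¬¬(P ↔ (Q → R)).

Q → R = min(1, 1 − 0.59 + 0.40) = min(1, 0.81) = 0.81
P ↔ (Q → R) = 1 − |0.61 − 0.81| = 1 − 0.20 = 0.80
¬(P ↔ (Q → R)) = 1 − 0.80 = 0.20
¬¬(P ↔ (Q → R)) = 1 − 0.20 = 0.80
¬¬¬(P ↔ (Q → R)) = 1 − 0.80 = 0.20
¬¬¬¬(P ↔ (Q → R)) = 1 − 0.20 = 0.80
¬¬¬¬¬(P ↔ (Q → R)) = 1 − 0.80 = 0.20
¬¬¬¬¬¬(P ↔ (Q → R)) = 1 − 0.20 = 0.80
¬¬¬¬¬¬¬(P ↔ (Q → R)) = 1 − 0.80 = 0.20

0.20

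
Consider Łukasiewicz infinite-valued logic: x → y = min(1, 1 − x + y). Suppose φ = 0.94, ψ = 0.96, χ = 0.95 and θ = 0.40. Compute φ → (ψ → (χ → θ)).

0.55

χ → θ = min(1, 1 − 0.95 + 0.40) = min(1, 0.45) = 0.45
ψ → (χ → θ) = min(1, 1 − 0.96 + 0.45) = min(1, 0.49) = 0.49
φ → (ψ → (χ → θ)) = min(1, 1 − 0.94 + 0.49) = min(1, 0.55) = 0.55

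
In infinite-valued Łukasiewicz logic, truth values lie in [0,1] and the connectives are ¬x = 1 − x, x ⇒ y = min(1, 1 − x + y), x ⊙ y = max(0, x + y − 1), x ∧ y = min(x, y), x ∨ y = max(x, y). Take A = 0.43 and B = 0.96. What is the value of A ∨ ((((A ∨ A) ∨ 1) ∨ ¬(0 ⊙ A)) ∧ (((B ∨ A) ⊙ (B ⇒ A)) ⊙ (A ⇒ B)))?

A ∨ A = max(0.43, 0.43) = 0.43
(A ∨ A) ∨ 1 = max(0.43, 1.00) = 1.00
0 ⊙ A = max(0, 0.00 + 0.43 − 1) = max(0, -0.57) = 0.00
¬(0 ⊙ A) = 1 − 0.00 = 1.00
((A ∨ A) ∨ 1) ∨ ¬(0 ⊙ A) = max(1.00, 1.00) = 1.00
B ∨ A = max(0.96, 0.43) = 0.96
B ⇒ A = min(1, 1 − 0.96 + 0.43) = min(1, 0.47) = 0.47
(B ∨ A) ⊙ (B ⇒ A) = max(0, 0.96 + 0.47 − 1) = max(0, 0.43) = 0.43
A ⇒ B = min(1, 1 − 0.43 + 0.96) = min(1, 1.53) = 1.00
((B ∨ A) ⊙ (B ⇒ A)) ⊙ (A ⇒ B) = max(0, 0.43 + 1.00 − 1) = max(0, 0.43) = 0.43
(((A ∨ A) ∨ 1) ∨ ¬(0 ⊙ A)) ∧ (((B ∨ A) ⊙ (B ⇒ A)) ⊙ (A ⇒ B)) = min(1.00, 0.43) = 0.43
A ∨ ((((A ∨ A) ∨ 1) ∨ ¬(0 ⊙ A)) ∧ (((B ∨ A) ⊙ (B ⇒ A)) ⊙ (A ⇒ B))) = max(0.43, 0.43) = 0.43

0.43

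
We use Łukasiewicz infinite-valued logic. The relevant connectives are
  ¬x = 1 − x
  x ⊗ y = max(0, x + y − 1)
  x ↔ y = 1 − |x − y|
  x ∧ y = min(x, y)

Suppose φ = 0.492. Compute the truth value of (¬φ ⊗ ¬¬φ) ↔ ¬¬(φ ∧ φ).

¬φ = 1 − 0.492 = 0.508
¬¬φ = 1 − 0.508 = 0.492
¬φ ⊗ ¬¬φ = max(0, 0.508 + 0.492 − 1) = max(0, 0.000) = 0.000
φ ∧ φ = min(0.492, 0.492) = 0.492
¬(φ ∧ φ) = 1 − 0.492 = 0.508
¬¬(φ ∧ φ) = 1 − 0.508 = 0.492
(¬φ ⊗ ¬¬φ) ↔ ¬¬(φ ∧ φ) = 1 − |0.000 − 0.492| = 1 − 0.492 = 0.508

0.508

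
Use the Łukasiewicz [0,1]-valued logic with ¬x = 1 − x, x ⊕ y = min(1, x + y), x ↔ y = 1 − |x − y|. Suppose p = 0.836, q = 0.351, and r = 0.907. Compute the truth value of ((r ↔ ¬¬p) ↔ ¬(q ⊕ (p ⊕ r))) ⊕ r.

¬p = 1 − 0.836 = 0.164
¬¬p = 1 − 0.164 = 0.836
r ↔ ¬¬p = 1 − |0.907 − 0.836| = 1 − 0.071 = 0.929
p ⊕ r = min(1, 0.836 + 0.907) = min(1, 1.743) = 1.000
q ⊕ (p ⊕ r) = min(1, 0.351 + 1.000) = min(1, 1.351) = 1.000
¬(q ⊕ (p ⊕ r)) = 1 − 1.000 = 0.000
(r ↔ ¬¬p) ↔ ¬(q ⊕ (p ⊕ r)) = 1 − |0.929 − 0.000| = 1 − 0.929 = 0.071
((r ↔ ¬¬p) ↔ ¬(q ⊕ (p ⊕ r))) ⊕ r = min(1, 0.071 + 0.907) = min(1, 0.978) = 0.978

0.978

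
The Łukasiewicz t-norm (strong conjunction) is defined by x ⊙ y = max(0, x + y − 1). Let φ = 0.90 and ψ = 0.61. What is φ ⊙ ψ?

0.51

φ ⊙ ψ = max(0, 0.90 + 0.61 − 1) = max(0, 0.51) = 0.51
For comparison, the Gödel (minimum) t-norm min(x, y) would give 0.61.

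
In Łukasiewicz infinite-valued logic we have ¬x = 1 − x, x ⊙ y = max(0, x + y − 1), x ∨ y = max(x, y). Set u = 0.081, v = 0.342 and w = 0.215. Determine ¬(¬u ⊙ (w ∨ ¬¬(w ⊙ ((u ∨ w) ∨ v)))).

¬u = 1 − 0.081 = 0.919
u ∨ w = max(0.081, 0.215) = 0.215
(u ∨ w) ∨ v = max(0.215, 0.342) = 0.342
w ⊙ ((u ∨ w) ∨ v) = max(0, 0.215 + 0.342 − 1) = max(0, -0.443) = 0.000
¬(w ⊙ ((u ∨ w) ∨ v)) = 1 − 0.000 = 1.000
¬¬(w ⊙ ((u ∨ w) ∨ v)) = 1 − 1.000 = 0.000
w ∨ ¬¬(w ⊙ ((u ∨ w) ∨ v)) = max(0.215, 0.000) = 0.215
¬u ⊙ (w ∨ ¬¬(w ⊙ ((u ∨ w) ∨ v))) = max(0, 0.919 + 0.215 − 1) = max(0, 0.134) = 0.134
¬(¬u ⊙ (w ∨ ¬¬(w ⊙ ((u ∨ w) ∨ v)))) = 1 − 0.134 = 0.866

0.866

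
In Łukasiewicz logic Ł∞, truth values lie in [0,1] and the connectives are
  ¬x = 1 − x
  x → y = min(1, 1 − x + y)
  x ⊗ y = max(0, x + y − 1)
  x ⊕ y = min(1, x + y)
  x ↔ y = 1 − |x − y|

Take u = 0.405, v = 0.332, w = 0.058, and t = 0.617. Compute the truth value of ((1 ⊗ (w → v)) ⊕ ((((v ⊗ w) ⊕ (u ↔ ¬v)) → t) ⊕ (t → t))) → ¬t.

w → v = min(1, 1 − 0.058 + 0.332) = min(1, 1.274) = 1.000
1 ⊗ (w → v) = max(0, 1.000 + 1.000 − 1) = max(0, 1.000) = 1.000
v ⊗ w = max(0, 0.332 + 0.058 − 1) = max(0, -0.610) = 0.000
¬v = 1 − 0.332 = 0.668
u ↔ ¬v = 1 − |0.405 − 0.668| = 1 − 0.263 = 0.737
(v ⊗ w) ⊕ (u ↔ ¬v) = min(1, 0.000 + 0.737) = min(1, 0.737) = 0.737
((v ⊗ w) ⊕ (u ↔ ¬v)) → t = min(1, 1 − 0.737 + 0.617) = min(1, 0.880) = 0.880
t → t = min(1, 1 − 0.617 + 0.617) = min(1, 1.000) = 1.000
(((v ⊗ w) ⊕ (u ↔ ¬v)) → t) ⊕ (t → t) = min(1, 0.880 + 1.000) = min(1, 1.880) = 1.000
(1 ⊗ (w → v)) ⊕ ((((v ⊗ w) ⊕ (u ↔ ¬v)) → t) ⊕ (t → t)) = min(1, 1.000 + 1.000) = min(1, 2.000) = 1.000
¬t = 1 − 0.617 = 0.383
((1 ⊗ (w → v)) ⊕ ((((v ⊗ w) ⊕ (u ↔ ¬v)) → t) ⊕ (t → t))) → ¬t = min(1, 1 − 1.000 + 0.383) = min(1, 0.383) = 0.383

0.383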